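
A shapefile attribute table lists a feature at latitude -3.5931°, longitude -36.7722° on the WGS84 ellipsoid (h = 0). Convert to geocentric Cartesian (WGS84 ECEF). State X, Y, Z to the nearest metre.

X 5099052 m, Y -3810721 m, Z -397049 m

WGS84: a = 6378137 m, e² = 0.006694380; N(φ) = a/√(1−e²sin²φ) = 6378220.851 m.
X = (N+h)·cosφ·cosλ = 5099051.702 m; Y = (N+h)·cosφ·sinλ = -3810720.762 m; Z = (N(1−e²)+h)·sinφ = -397049.287 m.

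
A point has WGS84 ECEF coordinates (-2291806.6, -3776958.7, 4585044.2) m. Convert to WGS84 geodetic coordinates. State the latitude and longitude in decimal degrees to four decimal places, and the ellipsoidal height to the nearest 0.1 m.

λ = atan2(Y, X) = -121.24880033°; p = √(X²+Y²) = 4417894.8 m.
Bowring's method on WGS84 (a = 6378137 m, b = 6356752.314 m) gives φ = 46.25589967°, h = 115.441 m.

lat 46.2559°, lon -121.2488°, h 115.4 m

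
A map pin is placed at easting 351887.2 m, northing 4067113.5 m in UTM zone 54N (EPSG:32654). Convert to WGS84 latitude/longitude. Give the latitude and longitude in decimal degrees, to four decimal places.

lat 36.7382°, lon 139.3411°

Zone 54N: λ₀ = 141°, k₀ = 0.9996, false easting 500000 m.
Meridian distance M = (N − FN)/k₀ = 4068741.0 m.
Inverse transverse Mercator on WGS84 gives φ = 36.73820044°, λ = 139.34110044°.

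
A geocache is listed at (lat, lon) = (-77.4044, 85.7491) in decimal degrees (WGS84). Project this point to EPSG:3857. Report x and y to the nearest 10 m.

Web Mercator is spherical with R = a = 6378137 m.
x = R·λ = 6378137 × 1.496604126 = 9545546.148 m.
y = R·ln tan(π/4 + φ/2) = 6378137 × -2.203987933 = -14057336.981 m.

x 9545550 m, y -14057340 m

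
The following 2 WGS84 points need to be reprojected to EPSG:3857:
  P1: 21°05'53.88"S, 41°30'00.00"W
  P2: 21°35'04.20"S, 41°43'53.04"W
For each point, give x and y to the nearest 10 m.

P1: x -4619760 m, y -2403600 m; P2: x -4645520 m, y -2461710 m

Web Mercator: x = R·λ, y = R·ln tan(π/4+φ/2), R = 6378137 m.
P1 (-21.0983°, -41.5000°) → (-4619758.868, -2403603.680) m.
P2 (-21.5845°, -41.7314°) → (-4645518.198, -2461712.002) m.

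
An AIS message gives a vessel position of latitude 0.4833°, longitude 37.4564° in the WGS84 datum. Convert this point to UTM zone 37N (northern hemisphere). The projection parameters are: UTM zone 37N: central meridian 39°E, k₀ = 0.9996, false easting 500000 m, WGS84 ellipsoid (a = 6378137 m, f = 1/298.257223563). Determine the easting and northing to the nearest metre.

E 328221 m, N 53439 m

Zone 37 central meridian λ₀ = 6×37 − 183 = 39°; Δλ = -1.5436°.
Transverse Mercator on WGS84 with k₀ = 0.9996 gives E = 328221.119 m, N = 53438.706 m.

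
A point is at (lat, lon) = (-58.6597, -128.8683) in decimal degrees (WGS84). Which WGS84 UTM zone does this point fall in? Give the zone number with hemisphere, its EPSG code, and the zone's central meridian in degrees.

UTM zone = ⌊(λ + 180)/6⌋ + 1; -128.8683° ∈ [-132°, -126°) → zone 9.
Hemisphere: S (φ < 0).
Central meridian λ₀ = 6×9 − 183 = -129°.
EPSG code: 32709.

Zone 9S (EPSG:32709), central meridian -129°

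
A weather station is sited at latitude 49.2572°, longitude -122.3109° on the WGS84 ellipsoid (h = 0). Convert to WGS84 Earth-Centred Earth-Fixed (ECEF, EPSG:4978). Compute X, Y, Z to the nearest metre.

X -2229350 m, Y -3524999 m, Z 4809276 m

WGS84: a = 6378137 m, e² = 0.006694380; N(φ) = a/√(1−e²sin²φ) = 6390427.284 m.
X = (N+h)·cosφ·cosλ = -2229350.272 m; Y = (N+h)·cosφ·sinλ = -3524998.518 m; Z = (N(1−e²)+h)·sinφ = 4809276.003 m.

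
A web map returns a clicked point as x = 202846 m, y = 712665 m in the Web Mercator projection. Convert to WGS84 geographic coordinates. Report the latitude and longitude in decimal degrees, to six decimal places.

lat 6.388699°, lon 1.822197°

R = 6378137 m. λ = x/R = 1.82219662°.
φ = 2·arctan(exp(y/R)) − 90° = 2·arctan(1.11822) − 90° = 6.38869876°.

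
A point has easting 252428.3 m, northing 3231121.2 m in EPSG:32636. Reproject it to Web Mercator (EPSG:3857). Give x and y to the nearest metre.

Unproject from UTM 36N (λ₀ = 33°) → φ = 29.18459975°, λ = 30.45409953°.
Web Mercator (R = 6378137 m): x = 3390134.853 m, y = 3399162.493 m.

x 3390135 m, y 3399162 m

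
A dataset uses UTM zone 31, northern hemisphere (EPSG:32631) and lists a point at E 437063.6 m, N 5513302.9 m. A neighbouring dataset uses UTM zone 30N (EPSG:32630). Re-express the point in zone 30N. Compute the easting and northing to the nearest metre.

E 869042 m, N 5525555 m

UTM 31N → geographic: φ = 49.76889958°, λ = 2.12599945°.
UTM 30N (λ₀ = -3°) forward: E = 869041.706 m, N = 5525555.083 m.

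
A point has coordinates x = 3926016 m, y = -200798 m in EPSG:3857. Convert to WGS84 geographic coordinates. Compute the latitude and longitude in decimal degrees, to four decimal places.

lat -1.8035°, lon 35.2680°

R = 6378137 m. λ = x/R = 35.26800178°.
φ = 2·arctan(exp(y/R)) − 90° = 2·arctan(0.96901) − 90° = -1.80350123°.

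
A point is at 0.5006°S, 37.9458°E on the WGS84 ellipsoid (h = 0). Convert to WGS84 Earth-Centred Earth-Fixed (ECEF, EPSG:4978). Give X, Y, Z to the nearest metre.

WGS84: a = 6378137 m, e² = 0.006694380; N(φ) = a/√(1−e²sin²φ) = 6378138.630 m.
X = (N+h)·cosφ·cosλ = 5029562.206 m; Y = (N+h)·cosφ·sinλ = 3921868.308 m; Z = (N(1−e²)+h)·sinφ = -55352.792 m.

X 5029562 m, Y 3921868 m, Z -55353 m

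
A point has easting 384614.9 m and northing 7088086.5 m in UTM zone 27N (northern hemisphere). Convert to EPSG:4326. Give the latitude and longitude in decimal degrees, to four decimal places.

Zone 27N: λ₀ = -21°, k₀ = 0.9996, false easting 500000 m.
Meridian distance M = (N − FN)/k₀ = 7090922.9 m.
Inverse transverse Mercator on WGS84 gives φ = 63.90079989°, λ = -23.35110059°.

lat 63.9008°, lon -23.3511°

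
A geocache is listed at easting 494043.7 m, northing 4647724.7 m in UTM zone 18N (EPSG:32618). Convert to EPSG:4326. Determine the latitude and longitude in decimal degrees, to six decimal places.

lat 41.981500°, lon -75.071900°

Zone 18N: λ₀ = -75°, k₀ = 0.9996, false easting 500000 m.
Meridian distance M = (N − FN)/k₀ = 4649584.5 m.
Inverse transverse Mercator on WGS84 gives φ = 41.98150005°, λ = -75.07189986°.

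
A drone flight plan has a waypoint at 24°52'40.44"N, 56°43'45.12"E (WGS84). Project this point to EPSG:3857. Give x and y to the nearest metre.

Web Mercator is spherical with R = a = 6378137 m.
x = R·λ = 6378137 × 0.990111322 = 6315065.657 m.
y = R·ln tan(π/4 + φ/2) = 6378137 × 0.448525145 = 2860754.826 m.

x 6315066 m, y 2860755 m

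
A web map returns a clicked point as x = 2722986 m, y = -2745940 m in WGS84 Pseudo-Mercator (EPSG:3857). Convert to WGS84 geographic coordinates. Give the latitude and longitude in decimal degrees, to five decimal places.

R = 6378137 m. λ = x/R = 24.46099942°.
φ = 2·arctan(exp(y/R)) − 90° = 2·arctan(0.65017) − 90° = -23.93869824°.

lat -23.93870°, lon 24.46100°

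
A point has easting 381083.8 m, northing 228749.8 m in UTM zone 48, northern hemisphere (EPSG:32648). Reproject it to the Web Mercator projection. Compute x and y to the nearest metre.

Unproject from UTM 48N (λ₀ = 105°) → φ = 2.06919965°, λ = 103.93069985°.
Web Mercator (R = 6378137 m): x = 11569512.585 m, y = 230392.338 m.

x 11569513 m, y 230392 m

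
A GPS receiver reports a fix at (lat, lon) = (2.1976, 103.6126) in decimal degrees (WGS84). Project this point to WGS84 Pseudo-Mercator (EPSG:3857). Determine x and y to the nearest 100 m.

x 11534100 m, y 244700 m

Web Mercator is spherical with R = a = 6378137 m.
x = R·λ = 6378137 × 1.808381017 = 11534101.872 m.
y = R·ln tan(π/4 + φ/2) = 6378137 × 0.038364763 = 244695.717 m.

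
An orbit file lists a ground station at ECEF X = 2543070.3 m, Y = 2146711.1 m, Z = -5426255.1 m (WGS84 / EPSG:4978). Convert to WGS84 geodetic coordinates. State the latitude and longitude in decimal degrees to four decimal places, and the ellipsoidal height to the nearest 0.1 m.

lat -58.6498°, lon 40.1691°, h 2941.8 m

λ = atan2(Y, X) = 40.16909913°; p = √(X²+Y²) = 3327998.7 m.
Bowring's method on WGS84 (a = 6378137 m, b = 6356752.314 m) gives φ = -58.64980027°, h = 2941.820 m.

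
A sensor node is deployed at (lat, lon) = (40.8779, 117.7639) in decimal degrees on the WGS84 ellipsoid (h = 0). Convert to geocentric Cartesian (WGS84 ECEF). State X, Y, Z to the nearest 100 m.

X -2249700 m, Y 4273500 m, Z 4152200 m

WGS84: a = 6378137 m, e² = 0.006694380; N(φ) = a/√(1−e²sin²φ) = 6387300.497 m.
X = (N+h)·cosφ·cosλ = -2249710.950 m; Y = (N+h)·cosφ·sinλ = 4273480.866 m; Z = (N(1−e²)+h)·sinφ = 4152180.216 m.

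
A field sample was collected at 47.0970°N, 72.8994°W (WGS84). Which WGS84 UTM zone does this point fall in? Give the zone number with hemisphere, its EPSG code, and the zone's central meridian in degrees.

UTM zone = ⌊(λ + 180)/6⌋ + 1; -72.8994° ∈ [-78°, -72°) → zone 18.
Hemisphere: N (φ ≥ 0).
Central meridian λ₀ = 6×18 − 183 = -75°.
EPSG code: 32618.

Zone 18N (EPSG:32618), central meridian -75°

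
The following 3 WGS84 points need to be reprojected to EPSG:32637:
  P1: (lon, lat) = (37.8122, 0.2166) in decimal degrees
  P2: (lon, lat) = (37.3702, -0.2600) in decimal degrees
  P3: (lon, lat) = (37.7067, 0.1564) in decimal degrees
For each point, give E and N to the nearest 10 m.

UTM zone 37N: λ₀ = 39°, k₀ = 0.9996.
P1 (0.2166°, 37.8122°) → (367819.005, 23945.989) m.
P2 (-0.2600°, 37.3702°) → (318621.294, -28749.523) m.
P3 (0.1564°, 37.7067°) → (356076.318, 17291.334) m.

P1: E 367820 m, N 23950 m; P2: E 318620 m, N -28750 m; P3: E 356080 m, N 17290 m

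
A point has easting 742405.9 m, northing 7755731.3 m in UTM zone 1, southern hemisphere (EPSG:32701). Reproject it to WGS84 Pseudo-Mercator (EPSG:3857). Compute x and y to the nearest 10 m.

x -19445180 m, y -2306340 m

Unproject from UTM 1S (λ₀ = -177°) → φ = -20.28089995°, λ = -174.67899969°.
Web Mercator (R = 6378137 m): x = -19445177.298 m, y = -2306337.240 m.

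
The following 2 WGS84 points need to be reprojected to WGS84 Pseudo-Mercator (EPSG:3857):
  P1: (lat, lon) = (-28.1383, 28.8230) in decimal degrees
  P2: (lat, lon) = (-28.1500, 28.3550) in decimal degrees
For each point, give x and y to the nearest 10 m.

Web Mercator: x = R·λ, y = R·ln tan(π/4+φ/2), R = 6378137 m.
P1 (-28.1383°, 28.8230°) → (3208561.683, -3266421.471) m.
P2 (-28.1500°, 28.3550°) → (3156464.161, -3267898.554) m.

P1: x 3208560 m, y -3266420 m; P2: x 3156460 m, y -3267900 m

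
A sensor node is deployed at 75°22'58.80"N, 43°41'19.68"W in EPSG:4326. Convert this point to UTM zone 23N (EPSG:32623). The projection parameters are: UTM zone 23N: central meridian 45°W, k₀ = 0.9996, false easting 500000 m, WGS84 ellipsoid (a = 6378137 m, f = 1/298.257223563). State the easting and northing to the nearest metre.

Zone 23 central meridian λ₀ = 6×23 − 183 = -45°; Δλ = +1.3112°.
Transverse Mercator on WGS84 with k₀ = 0.9996 gives E = 536932.877 m, N = 8366749.212 m.

E 536933 m, N 8366749 m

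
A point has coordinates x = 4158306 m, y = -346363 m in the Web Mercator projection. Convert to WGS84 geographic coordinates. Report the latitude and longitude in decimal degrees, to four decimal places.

R = 6378137 m. λ = x/R = 37.35469836°.
φ = 2·arctan(exp(y/R)) − 90° = 2·arctan(0.94714) − 90° = -3.10990362°.

lat -3.1099°, lon 37.3547°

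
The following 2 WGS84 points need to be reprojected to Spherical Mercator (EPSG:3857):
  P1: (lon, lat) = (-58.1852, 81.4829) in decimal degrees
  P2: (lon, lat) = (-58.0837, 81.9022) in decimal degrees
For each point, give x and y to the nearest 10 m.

Web Mercator: x = R·λ, y = R·ln tan(π/4+φ/2), R = 6378137 m.
P1 (81.4829°, -58.1852°) → (-6477146.836, 16566920.164) m.
P2 (81.9022°, -58.0837°) → (-6465847.907, 16890041.488) m.

P1: x -6477150 m, y 16566920 m; P2: x -6465850 m, y 16890040 m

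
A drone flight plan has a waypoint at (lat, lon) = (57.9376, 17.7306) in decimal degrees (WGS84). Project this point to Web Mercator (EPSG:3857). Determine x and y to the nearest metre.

Web Mercator is spherical with R = a = 6378137 m.
x = R·λ = 6378137 × 0.309457348 = 1973761.363 m.
y = R·ln tan(π/4 + φ/2) = 6378137 × 1.247107212 = 7954220.651 m.

x 1973761 m, y 7954221 m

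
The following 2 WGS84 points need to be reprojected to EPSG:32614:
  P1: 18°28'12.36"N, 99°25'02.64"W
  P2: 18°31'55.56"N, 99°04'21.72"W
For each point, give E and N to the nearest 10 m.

UTM zone 14N: λ₀ = -99°, k₀ = 0.9996.
P1 (18.4701°, -99.4174°) → (455931.193, 2042247.705) m.
P2 (18.5321°, -99.0727°) → (492327.199, 2049058.195) m.

P1: E 455930 m, N 2042250 m; P2: E 492330 m, N 2049060 m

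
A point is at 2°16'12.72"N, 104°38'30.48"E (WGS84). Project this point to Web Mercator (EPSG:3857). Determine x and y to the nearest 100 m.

x 11648700 m, y 252800 m

Web Mercator is spherical with R = a = 6378137 m.
x = R·λ = 6378137 × 1.826343945 = 11648671.892 m.
y = R·ln tan(π/4 + φ/2) = 6378137 × 0.039632836 = 252783.659 m.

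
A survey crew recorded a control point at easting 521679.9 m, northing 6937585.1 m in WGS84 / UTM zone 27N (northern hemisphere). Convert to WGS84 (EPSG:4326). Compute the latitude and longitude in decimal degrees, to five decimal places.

Zone 27N: λ₀ = -21°, k₀ = 0.9996, false easting 500000 m.
Meridian distance M = (N − FN)/k₀ = 6940361.2 m.
Inverse transverse Mercator on WGS84 gives φ = 62.56850035°, λ = -20.57819942°.

lat 62.56850°, lon -20.57820°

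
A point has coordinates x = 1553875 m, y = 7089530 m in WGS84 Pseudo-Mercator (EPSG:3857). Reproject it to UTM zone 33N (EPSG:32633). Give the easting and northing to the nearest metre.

Web Mercator inverse (R = 6378137 m) → φ = 53.57209953°, λ = 13.95869662°.
UTM 33N forward: E = 431046.089 m, N = 5936419.139 m.

E 431046 m, N 5936419 m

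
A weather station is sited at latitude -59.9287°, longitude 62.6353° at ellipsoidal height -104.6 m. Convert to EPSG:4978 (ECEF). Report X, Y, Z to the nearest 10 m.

WGS84: a = 6378137 m, e² = 0.006694380; N(φ) = a/√(1−e²sin²φ) = 6394185.975 m.
X = (N+h)·cosφ·cosλ = 1472694.707 m; Y = (N+h)·cosφ·sinλ = 2845405.422 m; Z = (N(1−e²)+h)·sinφ = -5496410.507 m.

X 1472690 m, Y 2845410 m, Z -5496410 m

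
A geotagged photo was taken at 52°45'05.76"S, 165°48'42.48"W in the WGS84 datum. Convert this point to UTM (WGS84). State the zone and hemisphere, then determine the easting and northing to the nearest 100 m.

Longitude -165.8118° lies in the 6° band [-168°, -162°), giving zone 3; latitude is south of the equator, so 3S.
Zone 3 central meridian λ₀ = 6×3 − 183 = -165°; Δλ = -0.8118°.
Transverse Mercator on WGS84 with k₀ = 0.9996 gives E = 445208.131 m, N = 4155052.350 m.

Zone 3S: E 445200 m, N 4155100 m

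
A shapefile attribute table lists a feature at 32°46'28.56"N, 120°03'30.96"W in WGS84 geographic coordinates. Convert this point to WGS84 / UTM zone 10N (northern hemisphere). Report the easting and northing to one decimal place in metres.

Zone 10 central meridian λ₀ = 6×10 − 183 = -123°; Δλ = +2.9414°.
Transverse Mercator on WGS84 with k₀ = 0.9996 gives E = 775520.340 m, N = 3630130.019 m.

E 775520.3 m, N 3630130.0 m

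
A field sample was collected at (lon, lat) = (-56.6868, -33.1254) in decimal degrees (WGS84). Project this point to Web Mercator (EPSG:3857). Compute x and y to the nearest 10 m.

Web Mercator is spherical with R = a = 6378137 m.
x = R·λ = 6378137 × -0.989371302 = -6310345.711 m.
y = R·ln tan(π/4 + φ/2) = 6378137 × -0.613339063 = -3911960.569 m.

x -6310350 m, y -3911960 m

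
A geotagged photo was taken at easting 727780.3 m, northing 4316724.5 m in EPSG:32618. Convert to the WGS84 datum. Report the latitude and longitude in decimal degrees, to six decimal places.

Zone 18N: λ₀ = -75°, k₀ = 0.9996, false easting 500000 m.
Meridian distance M = (N − FN)/k₀ = 4318451.9 m.
Inverse transverse Mercator on WGS84 gives φ = 38.96990022°, λ = -72.37080051°.

lat 38.969900°, lon -72.370801°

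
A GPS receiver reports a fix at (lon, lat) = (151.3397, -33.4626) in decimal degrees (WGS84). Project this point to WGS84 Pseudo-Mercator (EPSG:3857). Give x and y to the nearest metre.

x 16847058 m, y -3956869 m

Web Mercator is spherical with R = a = 6378137 m.
x = R·λ = 6378137 × 2.641376054 = 16847058.341 m.
y = R·ln tan(π/4 + φ/2) = 6378137 × -0.620379993 = -3956868.587 m.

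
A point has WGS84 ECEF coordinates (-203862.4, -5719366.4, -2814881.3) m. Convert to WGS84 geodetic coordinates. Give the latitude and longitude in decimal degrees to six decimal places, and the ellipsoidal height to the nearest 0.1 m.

lat -26.343100°, lon -92.041400°, h 3840.5 m

λ = atan2(Y, X) = -92.04139958°; p = √(X²+Y²) = 5722998.5 m.
Bowring's method on WGS84 (a = 6378137 m, b = 6356752.314 m) gives φ = -26.34310040°, h = 3840.521 m.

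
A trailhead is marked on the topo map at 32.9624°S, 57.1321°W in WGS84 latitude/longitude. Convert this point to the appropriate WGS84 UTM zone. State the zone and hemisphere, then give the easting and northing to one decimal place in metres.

Zone 21S: E 487654.5 m, N 6352873.6 m

Longitude -57.1321° lies in the 6° band [-60°, -54°), giving zone 21; latitude is south of the equator, so 21S.
Zone 21 central meridian λ₀ = 6×21 − 183 = -57°; Δλ = -0.1321°.
Transverse Mercator on WGS84 with k₀ = 0.9996 gives E = 487654.532 m, N = 6352873.640 m.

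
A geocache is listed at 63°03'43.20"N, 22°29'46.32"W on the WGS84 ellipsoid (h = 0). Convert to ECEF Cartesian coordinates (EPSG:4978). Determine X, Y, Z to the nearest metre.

WGS84: a = 6378137 m, e² = 0.006694380; N(φ) = a/√(1−e²sin²φ) = 6395172.366 m.
X = (N+h)·cosφ·cosλ = 2676718.662 m; Y = (N+h)·cosφ·sinλ = -1108525.193 m; Z = (N(1−e²)+h)·sinφ = 5663112.163 m.

X 2676719 m, Y -1108525 m, Z 5663112 m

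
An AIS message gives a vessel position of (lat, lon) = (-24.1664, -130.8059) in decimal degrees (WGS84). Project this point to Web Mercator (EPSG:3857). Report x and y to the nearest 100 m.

x -14561200 m, y -2773700 m

Web Mercator is spherical with R = a = 6378137 m.
x = R·λ = 6378137 × -2.282993636 = -14561246.181 m.
y = R·ln tan(π/4 + φ/2) = 6378137 × -0.434875862 = -2773697.823 m.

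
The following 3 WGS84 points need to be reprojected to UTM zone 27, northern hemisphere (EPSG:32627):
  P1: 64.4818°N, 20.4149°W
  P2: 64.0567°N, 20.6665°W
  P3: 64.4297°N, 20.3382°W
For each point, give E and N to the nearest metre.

P1: E 528124 m, N 7150834 m; P2: E 516279 m, N 7103375 m; P3: E 531872 m, N 7145064 m

UTM zone 27N: λ₀ = -21°, k₀ = 0.9996.
P1 (64.4818°, -20.4149°) → (528124.408, 7150833.846) m.
P2 (64.0567°, -20.6665°) → (516279.089, 7103375.028) m.
P3 (64.4297°, -20.3382°) → (531871.611, 7145064.282) m.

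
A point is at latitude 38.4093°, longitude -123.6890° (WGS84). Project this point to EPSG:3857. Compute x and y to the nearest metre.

x -13768996 m, y 4637409 m

Web Mercator is spherical with R = a = 6378137 m.
x = R·λ = 6378137 × -2.158780298 = -13768996.497 m.
y = R·ln tan(π/4 + φ/2) = 6378137 × 0.727078868 = 4637408.628 m.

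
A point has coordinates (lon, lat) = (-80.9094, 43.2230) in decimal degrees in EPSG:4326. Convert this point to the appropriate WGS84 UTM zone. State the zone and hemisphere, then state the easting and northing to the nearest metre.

Zone 17N: E 507358 m, N 4785583 m

Longitude -80.9094° lies in the 6° band [-84°, -78°), giving zone 17; latitude is north of the equator, so 17N.
Zone 17 central meridian λ₀ = 6×17 − 183 = -81°; Δλ = +0.0906°.
Transverse Mercator on WGS84 with k₀ = 0.9996 gives E = 507357.895 m, N = 4785583.035 m.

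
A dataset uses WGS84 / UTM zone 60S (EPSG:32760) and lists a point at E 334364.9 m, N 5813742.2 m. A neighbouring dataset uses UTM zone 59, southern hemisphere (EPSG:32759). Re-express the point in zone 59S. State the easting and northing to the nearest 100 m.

UTM 60S → geographic: φ = -37.80869959°, λ = 175.11840041°.
UTM 59S (λ₀ = 171°) forward: E = 862600.004 m, N = 5807413.173 m.

E 862600 m, N 5807400 m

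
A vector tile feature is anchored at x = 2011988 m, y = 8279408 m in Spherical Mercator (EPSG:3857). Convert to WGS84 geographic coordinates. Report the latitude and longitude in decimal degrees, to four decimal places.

R = 6378137 m. λ = x/R = 18.07399572°.
φ = 2·arctan(exp(y/R)) − 90° = 2·arctan(3.66230) − 90° = 59.45509792°.

lat 59.4551°, lon 18.0740°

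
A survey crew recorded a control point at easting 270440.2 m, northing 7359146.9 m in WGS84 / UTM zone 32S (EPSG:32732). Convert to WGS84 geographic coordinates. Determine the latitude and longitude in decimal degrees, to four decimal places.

Zone 32S: λ₀ = 9°, k₀ = 0.9996, false easting 500000 m, false northing 10000000 m.
Meridian distance M = (N − FN)/k₀ = -2641909.9 m.
Inverse transverse Mercator on WGS84 gives φ = -23.86269959°, λ = 6.74580014°.

lat -23.8627°, lon 6.7458°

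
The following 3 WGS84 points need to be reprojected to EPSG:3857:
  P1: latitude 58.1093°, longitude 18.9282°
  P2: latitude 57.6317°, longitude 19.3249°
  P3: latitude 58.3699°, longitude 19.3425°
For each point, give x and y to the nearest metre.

P1: x 2107078 m, y 7990313 m; P2: x 2151238 m, y 7890344 m; P3: x 2153197 m, y 8045427 m

Web Mercator: x = R·λ, y = R·ln tan(π/4+φ/2), R = 6378137 m.
P1 (58.1093°, 18.9282°) → (2107077.586, 7990313.185) m.
P2 (57.6317°, 19.3249°) → (2151238.028, 7890343.916) m.
P3 (58.3699°, 19.3425°) → (2153197.251, 8045426.718) m.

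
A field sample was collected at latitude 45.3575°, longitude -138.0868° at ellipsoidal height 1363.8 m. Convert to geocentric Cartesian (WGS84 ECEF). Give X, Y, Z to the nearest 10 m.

WGS84: a = 6378137 m, e² = 0.006694380; N(φ) = a/√(1−e²sin²φ) = 6388972.170 m.
X = (N+h)·cosφ·cosλ = -3341541.612 m; Y = (N+h)·cosφ·sinλ = -2999583.698 m; Z = (N(1−e²)+h)·sinφ = 4516324.890 m.

X -3341540 m, Y -2999580 m, Z 4516320 m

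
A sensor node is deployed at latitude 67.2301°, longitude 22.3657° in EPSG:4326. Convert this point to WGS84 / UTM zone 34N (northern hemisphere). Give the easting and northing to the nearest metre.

E 558981 m, N 7457680 m

Zone 34 central meridian λ₀ = 6×34 − 183 = 21°; Δλ = +1.3657°.
Transverse Mercator on WGS84 with k₀ = 0.9996 gives E = 558980.634 m, N = 7457679.571 m.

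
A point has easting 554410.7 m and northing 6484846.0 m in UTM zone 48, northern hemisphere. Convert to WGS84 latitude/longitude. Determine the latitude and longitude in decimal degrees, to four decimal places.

Zone 48N: λ₀ = 105°, k₀ = 0.9996, false easting 500000 m.
Meridian distance M = (N − FN)/k₀ = 6487441.0 m.
Inverse transverse Mercator on WGS84 gives φ = 58.50080031°, λ = 105.93360026°.

lat 58.5008°, lon 105.9336°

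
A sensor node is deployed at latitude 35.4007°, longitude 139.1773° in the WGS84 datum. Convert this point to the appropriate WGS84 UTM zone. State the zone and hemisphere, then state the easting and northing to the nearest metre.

Zone 54N: E 334481 m, N 3919006 m

Longitude 139.1773° lies in the 6° band [138°, 144°), giving zone 54; latitude is north of the equator, so 54N.
Zone 54 central meridian λ₀ = 6×54 − 183 = 141°; Δλ = -1.8227°.
Transverse Mercator on WGS84 with k₀ = 0.9996 gives E = 334481.230 m, N = 3919006.075 m.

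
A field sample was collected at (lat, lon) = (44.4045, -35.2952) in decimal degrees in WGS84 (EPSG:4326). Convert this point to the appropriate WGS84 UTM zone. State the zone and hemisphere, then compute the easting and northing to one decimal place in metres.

Zone 25N: E 317238.1 m, N 4919363.5 m

Longitude -35.2952° lies in the 6° band [-36°, -30°), giving zone 25; latitude is north of the equator, so 25N.
Zone 25 central meridian λ₀ = 6×25 − 183 = -33°; Δλ = -2.2952°.
Transverse Mercator on WGS84 with k₀ = 0.9996 gives E = 317238.085 m, N = 4919363.459 m.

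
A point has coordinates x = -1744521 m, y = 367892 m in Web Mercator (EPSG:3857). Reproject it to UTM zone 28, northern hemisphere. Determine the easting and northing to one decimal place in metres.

Web Mercator inverse (R = 6378137 m) → φ = 3.30299906°, λ = -15.67129878°.
UTM 28N forward: E = 425422.808 m, N = 365109.869 m.

E 425422.8 m, N 365109.9 m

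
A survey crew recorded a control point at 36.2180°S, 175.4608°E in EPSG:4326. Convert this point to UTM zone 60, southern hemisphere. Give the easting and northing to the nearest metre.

Zone 60 central meridian λ₀ = 6×60 − 183 = 177°; Δλ = -1.5392°.
Transverse Mercator on WGS84 with k₀ = 0.9996 gives E = 361653.302 m, N = 5990773.584 m.

E 361653 m, N 5990774 m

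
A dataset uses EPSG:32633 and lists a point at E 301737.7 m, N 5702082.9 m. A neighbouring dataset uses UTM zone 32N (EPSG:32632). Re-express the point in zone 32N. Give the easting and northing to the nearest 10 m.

UTM 33N → geographic: φ = 51.43519972°, λ = 12.14750014°.
UTM 32N (λ₀ = 9°) forward: E = 718761.846 m, N = 5702922.931 m.

E 718760 m, N 5702920 m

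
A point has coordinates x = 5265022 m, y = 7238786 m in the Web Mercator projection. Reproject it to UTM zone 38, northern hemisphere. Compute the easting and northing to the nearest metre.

E 649217 m, N 6026097 m

Web Mercator inverse (R = 6378137 m) → φ = 54.36080106°, λ = 47.29649734°.
UTM 38N forward: E = 649216.843 m, N = 6026096.636 m.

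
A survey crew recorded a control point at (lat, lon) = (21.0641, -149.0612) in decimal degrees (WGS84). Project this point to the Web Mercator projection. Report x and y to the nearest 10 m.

Web Mercator is spherical with R = a = 6378137 m.
x = R·λ = 6378137 × -2.601608727 = -16593416.881 m.
y = R·ln tan(π/4 + φ/2) = 6378137 × 0.376210713 = 2399523.471 m.

x -16593420 m, y 2399520 m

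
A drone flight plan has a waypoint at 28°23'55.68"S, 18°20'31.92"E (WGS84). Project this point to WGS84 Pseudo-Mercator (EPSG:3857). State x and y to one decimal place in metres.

Web Mercator is spherical with R = a = 6378137 m.
x = R·λ = 6378137 × 0.320131782 = 2041844.364 m.
y = R·ln tan(π/4 + φ/2) = 6378137 × -0.517290084 = -3299347.023 m.

x 2041844.4 m, y -3299347.0 m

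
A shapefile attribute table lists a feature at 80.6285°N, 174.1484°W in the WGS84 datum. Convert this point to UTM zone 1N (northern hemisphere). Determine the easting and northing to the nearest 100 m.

Zone 1 central meridian λ₀ = 6×1 − 183 = -177°; Δλ = +2.8516°.
Transverse Mercator on WGS84 with k₀ = 0.9996 gives E = 551818.437 m, N = 8953009.883 m.

E 551800 m, N 8953000 m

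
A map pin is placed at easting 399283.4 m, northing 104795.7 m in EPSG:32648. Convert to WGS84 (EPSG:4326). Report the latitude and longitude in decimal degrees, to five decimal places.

Zone 48N: λ₀ = 105°, k₀ = 0.9996, false easting 500000 m.
Meridian distance M = (N − FN)/k₀ = 104837.6 m.
Inverse transverse Mercator on WGS84 gives φ = 0.94799960°, λ = 104.09480016°.

lat 0.94800°, lon 104.09480°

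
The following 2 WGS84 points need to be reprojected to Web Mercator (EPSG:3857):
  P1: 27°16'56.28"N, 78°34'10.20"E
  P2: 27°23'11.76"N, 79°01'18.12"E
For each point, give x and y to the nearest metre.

Web Mercator: x = R·λ, y = R·ln tan(π/4+φ/2), R = 6378137 m.
P1 (27.2823°, 78.5695°) → (8746316.732, 3158785.893) m.
P2 (27.3866°, 79.0217°) → (8796655.406, 3171855.898) m.

P1: x 8746317 m, y 3158786 m; P2: x 8796655 m, y 3171856 m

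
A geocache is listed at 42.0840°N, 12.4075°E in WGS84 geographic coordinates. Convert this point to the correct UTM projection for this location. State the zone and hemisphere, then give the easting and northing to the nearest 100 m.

Zone 33N: E 285600 m, N 4662400 m

Longitude 12.4075° lies in the 6° band [12°, 18°), giving zone 33; latitude is north of the equator, so 33N.
Zone 33 central meridian λ₀ = 6×33 − 183 = 15°; Δλ = -2.5925°.
Transverse Mercator on WGS84 with k₀ = 0.9996 gives E = 285570.358 m, N = 4662355.273 m.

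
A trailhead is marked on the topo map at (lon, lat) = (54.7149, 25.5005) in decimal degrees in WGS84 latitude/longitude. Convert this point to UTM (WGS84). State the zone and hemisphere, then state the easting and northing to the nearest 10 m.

Zone 40N: E 270320 m, N 2822340 m

Longitude 54.7149° lies in the 6° band [54°, 60°), giving zone 40; latitude is north of the equator, so 40N.
Zone 40 central meridian λ₀ = 6×40 − 183 = 57°; Δλ = -2.2851°.
Transverse Mercator on WGS84 with k₀ = 0.9996 gives E = 270315.506 m, N = 2822341.831 m.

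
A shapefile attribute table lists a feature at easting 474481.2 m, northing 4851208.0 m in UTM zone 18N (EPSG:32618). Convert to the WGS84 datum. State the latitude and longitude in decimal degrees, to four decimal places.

Zone 18N: λ₀ = -75°, k₀ = 0.9996, false easting 500000 m.
Meridian distance M = (N − FN)/k₀ = 4853149.3 m.
Inverse transverse Mercator on WGS84 gives φ = 43.81350040°, λ = -75.31729998°.

lat 43.8135°, lon -75.3173°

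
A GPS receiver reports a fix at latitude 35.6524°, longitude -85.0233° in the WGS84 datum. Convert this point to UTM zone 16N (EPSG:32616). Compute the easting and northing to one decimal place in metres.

Zone 16 central meridian λ₀ = 6×16 − 183 = -87°; Δλ = +1.9767°.
Transverse Mercator on WGS84 with k₀ = 0.9996 gives E = 678945.275 m, N = 3947195.260 m.

E 678945.3 m, N 3947195.3 m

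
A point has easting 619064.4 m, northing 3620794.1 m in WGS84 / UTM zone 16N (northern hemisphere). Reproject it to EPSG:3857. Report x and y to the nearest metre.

Unproject from UTM 16N (λ₀ = -87°) → φ = 32.71849975°, λ = -85.72949957°.
Web Mercator (R = 6378137 m): x = -9543364.238 m, y = 3857998.845 m.

x -9543364 m, y 3857999 m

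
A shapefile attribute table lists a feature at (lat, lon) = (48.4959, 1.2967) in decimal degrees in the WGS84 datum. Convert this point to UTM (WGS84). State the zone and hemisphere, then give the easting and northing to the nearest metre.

Zone 31N: E 374166 m, N 5372821 m

Longitude 1.2967° lies in the 6° band [0°, 6°), giving zone 31; latitude is north of the equator, so 31N.
Zone 31 central meridian λ₀ = 6×31 − 183 = 3°; Δλ = -1.7033°.
Transverse Mercator on WGS84 with k₀ = 0.9996 gives E = 374166.165 m, N = 5372820.797 m.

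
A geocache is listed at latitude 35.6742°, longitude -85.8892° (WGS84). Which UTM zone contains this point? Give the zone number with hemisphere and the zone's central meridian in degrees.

Zone 16N, central meridian -87°

UTM zone = ⌊(λ + 180)/6⌋ + 1; -85.8892° ∈ [-90°, -84°) → zone 16.
Hemisphere: N (φ ≥ 0).
Central meridian λ₀ = 6×16 − 183 = -87°.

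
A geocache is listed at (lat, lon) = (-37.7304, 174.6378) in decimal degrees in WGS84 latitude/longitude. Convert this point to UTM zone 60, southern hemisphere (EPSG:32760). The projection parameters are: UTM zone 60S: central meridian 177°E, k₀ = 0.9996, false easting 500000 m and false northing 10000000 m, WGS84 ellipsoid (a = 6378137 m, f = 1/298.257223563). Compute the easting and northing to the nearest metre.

Zone 60 central meridian λ₀ = 6×60 − 183 = 177°; Δλ = -2.3622°.
Transverse Mercator on WGS84 with k₀ = 0.9996 gives E = 291833.249 m, N = 5821470.163 m.

E 291833 m, N 5821470 m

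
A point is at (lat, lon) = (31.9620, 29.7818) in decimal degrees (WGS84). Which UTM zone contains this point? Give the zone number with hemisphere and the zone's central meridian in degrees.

Zone 35N, central meridian 27°

UTM zone = ⌊(λ + 180)/6⌋ + 1; 29.7818° ∈ [24°, 30°) → zone 35.
Hemisphere: N (φ ≥ 0).
Central meridian λ₀ = 6×35 − 183 = 27°.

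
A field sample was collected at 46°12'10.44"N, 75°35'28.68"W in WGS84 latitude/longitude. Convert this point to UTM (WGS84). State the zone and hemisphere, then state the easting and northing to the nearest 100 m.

Zone 18N: E 454400 m, N 5116800 m

Longitude -75.5913° lies in the 6° band [-78°, -72°), giving zone 18; latitude is north of the equator, so 18N.
Zone 18 central meridian λ₀ = 6×18 − 183 = -75°; Δλ = -0.5913°.
Transverse Mercator on WGS84 with k₀ = 0.9996 gives E = 454381.951 m, N = 5116761.383 m.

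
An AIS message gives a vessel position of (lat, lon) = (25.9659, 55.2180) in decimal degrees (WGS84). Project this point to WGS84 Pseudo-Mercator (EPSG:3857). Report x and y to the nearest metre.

Web Mercator is spherical with R = a = 6378137 m.
x = R·λ = 6378137 × 0.963735906 = 6146839.643 m.
y = R·ln tan(π/4 + φ/2) = 6378137 × 0.469550611 = 2994858.125 m.

x 6146840 m, y 2994858 m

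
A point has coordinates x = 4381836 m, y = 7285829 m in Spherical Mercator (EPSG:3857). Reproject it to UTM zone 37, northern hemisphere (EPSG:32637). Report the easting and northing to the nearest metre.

E 523428 m, N 6051043 m

Web Mercator inverse (R = 6378137 m) → φ = 54.60630075°, λ = 39.36270251°.
UTM 37N forward: E = 523428.120 m, N = 6051042.841 m.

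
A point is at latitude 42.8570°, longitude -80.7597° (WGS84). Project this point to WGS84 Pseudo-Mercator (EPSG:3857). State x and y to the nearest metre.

Web Mercator is spherical with R = a = 6378137 m.
x = R·λ = 6378137 × -1.409522668 = -8990128.681 m.
y = R·ln tan(π/4 + φ/2) = 6378137 × 0.829432020 = 5290231.056 m.

x -8990129 m, y 5290231 m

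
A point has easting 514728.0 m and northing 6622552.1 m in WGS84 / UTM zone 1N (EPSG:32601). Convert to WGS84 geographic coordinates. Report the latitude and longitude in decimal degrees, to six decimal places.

lat 59.740600°, lon -176.738000°

Zone 1N: λ₀ = -177°, k₀ = 0.9996, false easting 500000 m.
Meridian distance M = (N − FN)/k₀ = 6625202.2 m.
Inverse transverse Mercator on WGS84 gives φ = 59.74060034°, λ = -176.73799961°.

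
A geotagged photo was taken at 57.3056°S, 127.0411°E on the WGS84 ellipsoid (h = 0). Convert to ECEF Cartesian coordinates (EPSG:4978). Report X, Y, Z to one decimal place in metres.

X -2080284.9 m, Y 2756515.1 m, Z -5344359.3 m

WGS84: a = 6378137 m, e² = 0.006694380; N(φ) = a/√(1−e²sin²φ) = 6393310.848 m.
X = (N+h)·cosφ·cosλ = -2080284.934 m; Y = (N+h)·cosφ·sinλ = 2756515.089 m; Z = (N(1−e²)+h)·sinφ = -5344359.275 m.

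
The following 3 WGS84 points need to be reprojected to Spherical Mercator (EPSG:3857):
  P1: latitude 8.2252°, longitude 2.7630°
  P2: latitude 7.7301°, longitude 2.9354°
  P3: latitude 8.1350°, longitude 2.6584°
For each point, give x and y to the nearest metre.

P1: x 307576 m, y 918786 m; P2: x 326767 m, y 863133 m; P3: x 295932 m, y 908642 m

Web Mercator: x = R·λ, y = R·ln tan(π/4+φ/2), R = 6378137 m.
P1 (8.2252°, 2.7630°) → (307575.753, 918786.329) m.
P2 (7.7301°, 2.9354°) → (326767.233, 863133.276) m.
P3 (8.1350°, 2.6584°) → (295931.734, 908642.100) m.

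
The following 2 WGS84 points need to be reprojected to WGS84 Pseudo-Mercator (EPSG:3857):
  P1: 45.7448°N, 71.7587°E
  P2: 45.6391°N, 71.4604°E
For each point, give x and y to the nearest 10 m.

P1: x 7988140 m, y 5739550 m; P2: x 7954940 m, y 5722700 m

Web Mercator: x = R·λ, y = R·ln tan(π/4+φ/2), R = 6378137 m.
P1 (45.7448°, 71.7587°) → (7988141.944, 5739547.131) m.
P2 (45.6391°, 71.4604°) → (7954935.340, 5722702.165) m.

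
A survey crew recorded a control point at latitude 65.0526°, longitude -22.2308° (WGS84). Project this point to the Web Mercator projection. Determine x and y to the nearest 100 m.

Web Mercator is spherical with R = a = 6378137 m.
x = R·λ = 6378137 × -0.388000655 = -2474721.336 m.
y = R·ln tan(π/4 + φ/2) = 6378137 × 1.508628654 = 9622240.237 m.

x -2474700 m, y 9622200 m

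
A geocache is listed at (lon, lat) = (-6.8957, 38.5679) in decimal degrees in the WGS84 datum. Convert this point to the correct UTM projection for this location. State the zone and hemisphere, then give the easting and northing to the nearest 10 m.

Longitude -6.8957° lies in the 6° band [-12°, -6°), giving zone 29; latitude is north of the equator, so 29N.
Zone 29 central meridian λ₀ = 6×29 − 183 = -9°; Δλ = +2.1043°.
Transverse Mercator on WGS84 with k₀ = 0.9996 gives E = 683327.371 m, N = 4270927.123 m.

Zone 29N: E 683330 m, N 4270930 m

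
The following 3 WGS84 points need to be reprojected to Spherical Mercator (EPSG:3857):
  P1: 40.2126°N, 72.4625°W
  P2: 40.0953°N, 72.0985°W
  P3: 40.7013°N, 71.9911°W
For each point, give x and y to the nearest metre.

P1: x -8066489 m, y 4896885 m; P2: x -8025968 m, y 4879801 m; P3: x -8014013 m, y 4968383 m

Web Mercator: x = R·λ, y = R·ln tan(π/4+φ/2), R = 6378137 m.
P1 (40.2126°, -72.4625°) → (-8066488.602, 4896884.999) m.
P2 (40.0953°, -72.0985°) → (-8025968.307, 4879800.695) m.
P3 (40.7013°, -71.9911°) → (-8014012.594, 4968382.816) m.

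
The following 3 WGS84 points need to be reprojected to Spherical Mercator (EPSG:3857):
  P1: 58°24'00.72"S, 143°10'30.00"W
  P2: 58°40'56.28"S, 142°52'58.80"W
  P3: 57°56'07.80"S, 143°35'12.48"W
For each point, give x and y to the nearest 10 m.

P1: x -15938170 m, y -8051860 m; P2: x -15905660 m, y -8112030 m; P3: x -15984010 m, y -7953780 m

Web Mercator: x = R·λ, y = R·ln tan(π/4+φ/2), R = 6378137 m.
P1 (-58.4002°, -143.1750°) → (-15938168.094, -8051861.149) m.
P2 (-58.6823°, -142.8830°) → (-15905662.803, -8112034.282) m.
P3 (-57.9355°, -143.5868°) → (-15984009.461, -7953780.287) m.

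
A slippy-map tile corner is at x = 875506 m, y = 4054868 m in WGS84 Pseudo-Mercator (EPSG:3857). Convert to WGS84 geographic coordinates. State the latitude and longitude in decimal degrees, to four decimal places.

R = 6378137 m. λ = x/R = 7.86480421°.
φ = 2·arctan(exp(y/R)) − 90° = 2·arctan(1.88843) − 90° = 34.19390097°.

lat 34.1939°, lon 7.8648°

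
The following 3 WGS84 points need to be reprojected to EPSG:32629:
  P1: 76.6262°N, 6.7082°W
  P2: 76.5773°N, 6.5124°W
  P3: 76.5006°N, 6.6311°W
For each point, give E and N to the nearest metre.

UTM zone 29N: λ₀ = -9°, k₀ = 0.9996.
P1 (76.6262°, -6.7082°) → (559160.574, 8506211.882) m.
P2 (76.5773°, -6.5124°) → (564442.649, 8500964.885) m.
P3 (76.5006°, -6.6311°) → (561713.341, 8492285.824) m.

P1: E 559161 m, N 8506212 m; P2: E 564443 m, N 8500965 m; P3: E 561713 m, N 8492286 m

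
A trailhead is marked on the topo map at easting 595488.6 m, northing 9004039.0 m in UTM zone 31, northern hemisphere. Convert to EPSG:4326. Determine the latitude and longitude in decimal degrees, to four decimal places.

Zone 31N: λ₀ = 3°, k₀ = 0.9996, false easting 500000 m.
Meridian distance M = (N − FN)/k₀ = 9007642.1 m.
Inverse transverse Mercator on WGS84 gives φ = 81.05639963°, λ = 8.50989777°.

lat 81.0564°, lon 8.5099°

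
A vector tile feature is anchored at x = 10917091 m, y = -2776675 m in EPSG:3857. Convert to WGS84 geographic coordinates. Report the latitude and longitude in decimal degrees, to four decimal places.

R = 6378137 m. λ = x/R = 98.06989703°.
φ = 2·arctan(exp(y/R)) − 90° = 2·arctan(0.64704) − 90° = -24.19079823°.

lat -24.1908°, lon 98.0699°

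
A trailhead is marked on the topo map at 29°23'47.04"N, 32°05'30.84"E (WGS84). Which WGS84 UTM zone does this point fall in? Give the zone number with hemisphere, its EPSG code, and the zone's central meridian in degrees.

UTM zone = ⌊(λ + 180)/6⌋ + 1; 32.0919° ∈ [30°, 36°) → zone 36.
Hemisphere: N (φ ≥ 0).
Central meridian λ₀ = 6×36 − 183 = 33°.
EPSG code: 32636.

Zone 36N (EPSG:32636), central meridian 33°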